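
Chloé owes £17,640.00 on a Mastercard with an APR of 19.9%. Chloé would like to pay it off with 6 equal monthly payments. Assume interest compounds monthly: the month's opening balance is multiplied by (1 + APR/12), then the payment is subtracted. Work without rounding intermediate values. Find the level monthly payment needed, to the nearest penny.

Monthly rate r = 19.9%/12 = 1.65833% = 0.0165833.
Level-payment amortization: P = B₀·r / (1 − (1+r)^(−n)) = 17640.00·0.0165833 / (1 − 1.01658^(−6)).
Denominator 1 − (1+r)^(−6) = 0.0939710214.
P = 292.53 / 0.0939710214 ≈ 3112.98.

£3,112.98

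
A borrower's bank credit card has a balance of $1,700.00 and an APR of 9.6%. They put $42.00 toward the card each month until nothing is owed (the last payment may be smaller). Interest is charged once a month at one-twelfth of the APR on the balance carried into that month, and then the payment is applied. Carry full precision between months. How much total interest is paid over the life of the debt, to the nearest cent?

Monthly rate r = 9.6%/12 = 0.8% = 0.008.
Payoff takes n = ⌈−ln(1 − rB₀/P)/ln(1+r)⌉ = ⌈49.105⌉ = 50 payments; the last is $4.44.
Total paid = 49·$42.00 + $4.44 = $2,062.44.
Total interest = total paid − principal = $2,062.44 − $1,700.00 = $362.44.

$362.44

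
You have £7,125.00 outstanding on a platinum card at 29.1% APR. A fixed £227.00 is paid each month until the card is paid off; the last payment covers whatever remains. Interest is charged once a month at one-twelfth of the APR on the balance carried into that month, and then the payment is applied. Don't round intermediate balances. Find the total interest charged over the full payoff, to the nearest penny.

Monthly rate r = 29.1%/12 = 2.425% = 0.02425.
Payoff takes n = ⌈−ln(1 − rB₀/P)/ln(1+r)⌉ = ⌈59.761⌉ = 60 payments; the last is £173.35.
Total paid = 59·£227.00 + £173.35 = £13,566.35.
Total interest = total paid − principal = £13,566.35 − £7,125.00 = £6,441.35.

£6,441.35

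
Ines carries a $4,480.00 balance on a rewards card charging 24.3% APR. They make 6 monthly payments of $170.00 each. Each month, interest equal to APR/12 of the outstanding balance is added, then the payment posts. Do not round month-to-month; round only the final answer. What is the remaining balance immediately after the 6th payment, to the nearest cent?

$3,979.58

Monthly rate r = 24.3%/12 = 2.025% = 0.02025.
Each month: B ← B·(1+r) − $170.00.
Month 1: interest $90.72; balance after payment $4,400.72.
Month 2: interest $89.11; balance after payment $4,319.83.
Month 3: interest $87.48; balance after payment $4,237.31.
Month 4: interest $85.81; balance after payment $4,153.12.
Month 5: interest $84.10; balance after payment $4,067.22.
Month 6: interest $82.36; balance after payment $3,979.58.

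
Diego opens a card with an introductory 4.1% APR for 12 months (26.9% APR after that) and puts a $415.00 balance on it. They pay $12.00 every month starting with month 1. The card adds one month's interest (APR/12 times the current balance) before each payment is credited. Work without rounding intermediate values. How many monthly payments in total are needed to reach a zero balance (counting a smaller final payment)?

Promo months 1–12 at r₀ = 4.1%/12 = 0.00341667; months 13+ at r₁ = 26.9%/12 = 0.0224167.
After month 12: iterate B ← B·(1+r₀) − $12.00 for 12 months → $285.60.
Then at r₁ with $12.00/mo: n₂ = −ln(1 − r₁·B/P)/ln(1+r₁) ≈ 34.40 → 35 more payments.

47 months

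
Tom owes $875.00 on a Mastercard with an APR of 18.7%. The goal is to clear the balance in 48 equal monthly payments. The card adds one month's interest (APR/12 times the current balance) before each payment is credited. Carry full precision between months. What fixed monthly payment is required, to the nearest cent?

$26.02

Monthly rate r = 18.7%/12 = 1.55833% = 0.0155833.
Level-payment amortization: P = B₀·r / (1 − (1+r)^(−n)) = 875.00·0.0155833 / (1 − 1.01558^(−48)).
Denominator 1 − (1+r)^(−48) = 0.523949664.
P = 13.6354 / 0.523949664 ≈ 26.02.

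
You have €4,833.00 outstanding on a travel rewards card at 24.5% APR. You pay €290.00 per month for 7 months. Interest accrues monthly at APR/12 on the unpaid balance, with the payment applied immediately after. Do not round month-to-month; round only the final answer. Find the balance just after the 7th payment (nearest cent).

Monthly rate r = 24.5%/12 = 2.04167% = 0.0204167.
Each month: B ← B·(1+r) − €290.00.
Month 1: interest €98.67; balance after payment €4,641.67.
Month 2: interest €94.77; balance after payment €4,446.44.
Month 3: interest €90.78; balance after payment €4,247.22.
Month 4: interest €86.71; balance after payment €4,043.94.
Month 5: interest €82.56; balance after payment €3,836.50.
Month 6: interest €78.33; balance after payment €3,624.83.
Month 7: interest €74.01; balance after payment €3,408.84.

€3,408.84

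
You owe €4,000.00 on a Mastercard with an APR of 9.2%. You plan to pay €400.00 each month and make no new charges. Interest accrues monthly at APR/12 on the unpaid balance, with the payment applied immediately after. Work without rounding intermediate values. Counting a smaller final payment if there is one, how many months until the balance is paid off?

Monthly rate r = 9.2%/12 = 0.766667% = 0.00766667.
Recurrence: B ← B·(1+r) − €400.00.
Month 1: interest €30.67; balance after payment €3,630.67.
Month 2: interest €27.84; balance after payment €3,258.50.
Closed form: n = −ln(1 − rB₀/P)/ln(1+r) = −ln(0.92333)/ln(1.00767) ≈ 10.444, so the balance reaches zero during payment 11.

11 months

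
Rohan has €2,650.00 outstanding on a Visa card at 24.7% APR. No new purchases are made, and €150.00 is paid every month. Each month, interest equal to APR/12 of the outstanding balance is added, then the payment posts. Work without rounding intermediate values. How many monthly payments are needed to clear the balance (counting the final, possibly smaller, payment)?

23 payments

Monthly rate r = 24.7%/12 = 2.05833% = 0.0205833.
Recurrence: B ← B·(1+r) − €150.00.
Month 1: interest €54.55; balance after payment €2,554.55.
Month 2: interest €52.58; balance after payment €2,457.13.
Closed form: n = −ln(1 − rB₀/P)/ln(1+r) = −ln(0.63636)/ln(1.02058) ≈ 22.184, so the balance reaches zero during payment 23.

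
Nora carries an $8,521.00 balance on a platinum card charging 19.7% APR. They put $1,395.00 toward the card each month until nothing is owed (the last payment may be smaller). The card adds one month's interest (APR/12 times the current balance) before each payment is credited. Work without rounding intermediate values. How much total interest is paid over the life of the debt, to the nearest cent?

Monthly rate r = 19.7%/12 = 1.64167% = 0.0164167.
Payoff takes n = ⌈−ln(1 − rB₀/P)/ln(1+r)⌉ = ⌈6.489⌉ = 7 payments; the last is $685.47.
Total paid = 6·$1,395.00 + $685.47 = $9,055.47.
Total interest = total paid − principal = $9,055.47 − $8,521.00 = $534.47.

$534.47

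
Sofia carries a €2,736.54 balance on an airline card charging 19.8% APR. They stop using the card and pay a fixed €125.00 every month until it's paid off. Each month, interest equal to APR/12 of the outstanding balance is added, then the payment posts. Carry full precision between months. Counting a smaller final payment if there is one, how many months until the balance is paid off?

28 payments

Monthly rate r = 19.8%/12 = 1.65% = 0.0165.
Recurrence: B ← B·(1+r) − €125.00.
Month 1: interest €45.15; balance after payment €2,656.69.
Month 2: interest €43.84; balance after payment €2,575.53.
Closed form: n = −ln(1 − rB₀/P)/ln(1+r) = −ln(0.63878)/ln(1.0165) ≈ 27.387, so the balance reaches zero during payment 28.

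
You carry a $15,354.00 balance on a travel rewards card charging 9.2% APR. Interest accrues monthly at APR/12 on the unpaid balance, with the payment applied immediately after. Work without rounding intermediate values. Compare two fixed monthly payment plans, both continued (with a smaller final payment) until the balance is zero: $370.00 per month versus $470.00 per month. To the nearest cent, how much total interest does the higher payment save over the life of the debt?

Monthly rate r = 9.2%/12 = 0.766667% = 0.00766667.
At $370.00/mo: n = ⌈−ln(1 − rB₀/P)/ln(1+r)⌉ = 51 payments (last $51.92); total interest = total paid − $15,354.00 = $3,197.92.
At $470.00/mo: 38 payments (last $351.39); total interest $2,387.39.
Interest saved = $3,197.92 − $2,387.39 = $810.53.

$810.53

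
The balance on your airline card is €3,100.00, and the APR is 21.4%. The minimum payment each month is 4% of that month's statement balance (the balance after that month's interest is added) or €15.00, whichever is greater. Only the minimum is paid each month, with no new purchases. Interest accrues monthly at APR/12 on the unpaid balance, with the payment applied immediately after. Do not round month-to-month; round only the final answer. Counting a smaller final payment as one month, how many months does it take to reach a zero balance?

125 months

Monthly rate r = 21.4%/12 = 1.78333% = 0.0178333.
While 4% of the post-interest balance exceeds €15.00, each month B ← (B·(1+r))·(1 − 0.04), i.e. B shrinks by the factor (1+r)·0.96 = 0.97712.
This holds for months 1–93. Entering month 94 the balance is €360.18; 4% of the post-interest balance is now below €15.00, so the flat €15.00 minimum applies from here.
From month 94 a fixed €15.00 at rate r clears €360.18 in 32 more payments. Total: 93 + 32 = 125 months.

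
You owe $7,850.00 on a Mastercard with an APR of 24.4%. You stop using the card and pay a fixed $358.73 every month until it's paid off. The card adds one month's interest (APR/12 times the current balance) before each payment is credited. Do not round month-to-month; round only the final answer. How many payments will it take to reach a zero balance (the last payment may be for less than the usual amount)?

Monthly rate r = 24.4%/12 = 2.03333% = 0.0203333.
Recurrence: B ← B·(1+r) − $358.73.
Month 1: interest $159.62; balance after payment $7,650.89.
Month 2: interest $155.57; balance after payment $7,447.72.
Closed form: n = −ln(1 − rB₀/P)/ln(1+r) = −ln(0.55505)/ln(1.02033) ≈ 29.246, so the balance reaches zero during payment 30.

30 payments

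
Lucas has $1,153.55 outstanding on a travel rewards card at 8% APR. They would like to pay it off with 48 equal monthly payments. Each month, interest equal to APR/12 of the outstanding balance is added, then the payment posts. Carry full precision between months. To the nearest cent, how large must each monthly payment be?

$28.16

Monthly rate r = 8%/12 = 0.666667% = 0.00666667.
Level-payment amortization: P = B₀·r / (1 − (1+r)^(−n)) = 1153.55·0.00666667 / (1 − 1.00667^(−48)).
Denominator 1 − (1+r)^(−48) = 0.27307942.
P = 7.69033 / 0.27307942 ≈ 28.16.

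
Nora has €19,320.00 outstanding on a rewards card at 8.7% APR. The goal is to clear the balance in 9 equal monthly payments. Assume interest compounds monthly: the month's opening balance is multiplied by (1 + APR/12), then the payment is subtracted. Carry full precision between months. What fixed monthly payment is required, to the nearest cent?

Monthly rate r = 8.7%/12 = 0.725% = 0.00725.
Level-payment amortization: P = B₀·r / (1 − (1+r)^(−n)) = 19320.00·0.00725 / (1 − 1.00725^(−9)).
Denominator 1 − (1+r)^(−9) = 0.0629462231.
P = 140.07 / 0.0629462231 ≈ 2225.23.

€2,225.23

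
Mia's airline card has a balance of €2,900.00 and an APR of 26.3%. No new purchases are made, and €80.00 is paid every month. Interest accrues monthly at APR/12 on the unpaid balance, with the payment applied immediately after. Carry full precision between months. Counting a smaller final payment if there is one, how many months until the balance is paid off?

Monthly rate r = 26.3%/12 = 2.19167% = 0.0219167.
Recurrence: B ← B·(1+r) − €80.00.
Month 1: interest €63.56; balance after payment €2,883.56.
Month 2: interest €63.20; balance after payment €2,866.76.
Closed form: n = −ln(1 − rB₀/P)/ln(1+r) = −ln(0.20552)/ln(1.02192) ≈ 72.980, so the balance reaches zero during payment 73.

73 months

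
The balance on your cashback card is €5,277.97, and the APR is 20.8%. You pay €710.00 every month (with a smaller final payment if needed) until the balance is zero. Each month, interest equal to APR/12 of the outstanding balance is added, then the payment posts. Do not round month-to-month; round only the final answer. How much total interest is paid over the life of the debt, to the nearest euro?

€421

Monthly rate r = 20.8%/12 = 1.73333% = 0.0173333.
Payoff takes n = ⌈−ln(1 − rB₀/P)/ln(1+r)⌉ = ⌈8.027⌉ = 9 payments; the last is €19.36.
Total paid = 8·€710.00 + €19.36 = €5,699.36.
Total interest = total paid − principal = €5,699.36 − €5,277.97 = €421.39.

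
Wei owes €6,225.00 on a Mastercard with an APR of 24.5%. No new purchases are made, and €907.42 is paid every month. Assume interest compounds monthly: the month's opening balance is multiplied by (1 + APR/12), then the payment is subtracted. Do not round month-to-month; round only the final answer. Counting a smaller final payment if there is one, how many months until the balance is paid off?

Monthly rate r = 24.5%/12 = 2.04167% = 0.0204167.
Recurrence: B ← B·(1+r) − €907.42.
Month 1: interest €127.09; balance after payment €5,444.67.
Month 2: interest €111.16; balance after payment €4,648.42.
Closed form: n = −ln(1 − rB₀/P)/ln(1+r) = −ln(0.85994)/ln(1.02042) ≈ 7.466, so the balance reaches zero during payment 8.

8 months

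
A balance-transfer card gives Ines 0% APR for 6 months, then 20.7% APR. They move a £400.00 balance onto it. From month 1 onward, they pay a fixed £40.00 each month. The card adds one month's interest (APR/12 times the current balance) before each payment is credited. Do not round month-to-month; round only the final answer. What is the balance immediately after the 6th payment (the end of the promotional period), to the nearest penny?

£160.00

Promo months 1–6 at r₀ = 0%/12 = 0; months 7+ at r₁ = 20.7%/12 = 0.01725.
After month 6 (no interest yet): B = £400.00 − 6·£40.00 = £160.00.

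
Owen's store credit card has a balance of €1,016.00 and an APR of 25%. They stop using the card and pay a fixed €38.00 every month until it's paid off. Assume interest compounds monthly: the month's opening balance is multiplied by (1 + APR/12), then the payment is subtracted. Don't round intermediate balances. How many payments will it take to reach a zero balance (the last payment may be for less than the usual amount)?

40 payments

Monthly rate r = 25%/12 = 2.08333% = 0.0208333.
Recurrence: B ← B·(1+r) − €38.00.
Month 1: interest €21.17; balance after payment €999.17.
Month 2: interest €20.82; balance after payment €981.98.
Closed form: n = −ln(1 − rB₀/P)/ln(1+r) = −ln(0.44298)/ln(1.02083) ≈ 39.489, so the balance reaches zero during payment 40.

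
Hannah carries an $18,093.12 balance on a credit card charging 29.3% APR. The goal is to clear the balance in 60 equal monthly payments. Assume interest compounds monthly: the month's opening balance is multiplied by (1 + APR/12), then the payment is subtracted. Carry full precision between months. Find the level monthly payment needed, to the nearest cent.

$577.62

Monthly rate r = 29.3%/12 = 2.44167% = 0.0244167.
Level-payment amortization: P = B₀·r / (1 − (1+r)^(−n)) = 18093.12·0.0244167 / (1 − 1.02442^(−60)).
Denominator 1 − (1+r)^(−60) = 0.764819199.
P = 441.774 / 0.764819199 ≈ 577.62.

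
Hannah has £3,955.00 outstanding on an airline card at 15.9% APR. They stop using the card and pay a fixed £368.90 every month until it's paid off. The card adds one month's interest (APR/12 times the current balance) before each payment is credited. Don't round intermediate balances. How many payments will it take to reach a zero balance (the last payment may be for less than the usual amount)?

Monthly rate r = 15.9%/12 = 1.325% = 0.01325.
Recurrence: B ← B·(1+r) − £368.90.
Month 1: interest £52.40; balance after payment £3,638.50.
Month 2: interest £48.21; balance after payment £3,317.81.
Closed form: n = −ln(1 − rB₀/P)/ln(1+r) = −ln(0.85795)/ln(1.01325) ≈ 11.640, so the balance reaches zero during payment 12.

12 months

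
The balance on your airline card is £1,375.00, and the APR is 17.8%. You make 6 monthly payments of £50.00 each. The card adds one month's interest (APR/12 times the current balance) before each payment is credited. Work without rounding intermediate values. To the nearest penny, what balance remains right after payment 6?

Monthly rate r = 17.8%/12 = 1.48333% = 0.0148333.
Each month: B ← B·(1+r) − £50.00.
Month 1: interest £20.40; balance after payment £1,345.40.
Month 2: interest £19.96; balance after payment £1,315.35.
Month 3: interest £19.51; balance after payment £1,284.86.
Month 4: interest £19.06; balance after payment £1,253.92.
Month 5: interest £18.60; balance after payment £1,222.52.
Month 6: interest £18.13; balance after payment £1,190.66.

£1,190.66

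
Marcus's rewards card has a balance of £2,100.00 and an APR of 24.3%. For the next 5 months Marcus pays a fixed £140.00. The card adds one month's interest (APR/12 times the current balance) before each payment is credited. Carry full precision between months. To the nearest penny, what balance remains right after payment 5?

Monthly rate r = 24.3%/12 = 2.025% = 0.02025.
Each month: B ← B·(1+r) − £140.00.
Month 1: interest £42.52; balance after payment £2,002.53.
Month 2: interest £40.55; balance after payment £1,903.08.
Month 3: interest £38.54; balance after payment £1,801.61.
Month 4: interest £36.48; balance after payment £1,698.10.
Month 5: interest £34.39; balance after payment £1,592.48.

£1,592.48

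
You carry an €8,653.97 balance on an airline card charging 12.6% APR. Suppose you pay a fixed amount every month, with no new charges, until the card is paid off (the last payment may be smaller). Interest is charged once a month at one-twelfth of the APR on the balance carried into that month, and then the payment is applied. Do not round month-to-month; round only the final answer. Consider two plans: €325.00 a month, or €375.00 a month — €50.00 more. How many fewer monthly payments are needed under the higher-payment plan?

5 fewer payments

Monthly rate r = 12.6%/12 = 1.05% = 0.0105.
At €325.00/mo: n = ⌈−ln(1 − rB₀/P)/ln(1+r)⌉ = 32 payments (last €128.96); total interest = total paid − €8,653.97 = €1,549.99.
At €375.00/mo: 27 payments (last €212.51); total interest €1,308.54.
Payments saved = 32 − 27 = 5.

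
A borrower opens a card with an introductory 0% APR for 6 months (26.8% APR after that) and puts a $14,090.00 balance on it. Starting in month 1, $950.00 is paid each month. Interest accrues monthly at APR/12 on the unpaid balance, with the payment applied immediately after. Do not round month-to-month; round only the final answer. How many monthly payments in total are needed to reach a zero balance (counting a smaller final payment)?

Promo months 1–6 at r₀ = 0%/12 = 0; months 7+ at r₁ = 26.8%/12 = 0.0223333.
After month 6 (no interest yet): B = $14,090.00 − 6·$950.00 = $8,390.00.
Then at r₁ with $950.00/mo: n₂ = −ln(1 − r₁·B/P)/ln(1+r₁) ≈ 9.95 → 10 more payments.

16 months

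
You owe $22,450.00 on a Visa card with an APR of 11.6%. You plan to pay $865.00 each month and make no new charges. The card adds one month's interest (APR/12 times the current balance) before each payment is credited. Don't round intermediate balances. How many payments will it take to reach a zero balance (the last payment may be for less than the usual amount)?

31 payments

Monthly rate r = 11.6%/12 = 0.966667% = 0.00966667.
Recurrence: B ← B·(1+r) − $865.00.
Month 1: interest $217.02; balance after payment $21,802.02.
Month 2: interest $210.75; balance after payment $21,147.77.
Closed form: n = −ln(1 − rB₀/P)/ln(1+r) = −ln(0.74911)/ln(1.00967) ≈ 30.027, so the balance reaches zero during payment 31.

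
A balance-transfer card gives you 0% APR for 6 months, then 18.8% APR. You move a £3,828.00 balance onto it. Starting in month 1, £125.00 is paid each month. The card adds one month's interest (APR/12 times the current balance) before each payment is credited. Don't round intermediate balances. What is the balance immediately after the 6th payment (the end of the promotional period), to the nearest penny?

Promo months 1–6 at r₀ = 0%/12 = 0; months 7+ at r₁ = 18.8%/12 = 0.0156667.
After month 6 (no interest yet): B = £3,828.00 − 6·£125.00 = £3,078.00.

£3,078.00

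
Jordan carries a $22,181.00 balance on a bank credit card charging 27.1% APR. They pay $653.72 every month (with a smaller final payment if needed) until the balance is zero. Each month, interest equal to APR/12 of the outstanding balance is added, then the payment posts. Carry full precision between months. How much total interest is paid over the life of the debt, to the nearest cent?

Monthly rate r = 27.1%/12 = 2.25833% = 0.0225833.
Payoff takes n = ⌈−ln(1 − rB₀/P)/ln(1+r)⌉ = ⌈65.088⌉ = 66 payments; the last is $58.21.
Total paid = 65·$653.72 + $58.21 = $42,550.01.
Total interest = total paid − principal = $42,550.01 − $22,181.00 = $20,369.01.

$20,369.01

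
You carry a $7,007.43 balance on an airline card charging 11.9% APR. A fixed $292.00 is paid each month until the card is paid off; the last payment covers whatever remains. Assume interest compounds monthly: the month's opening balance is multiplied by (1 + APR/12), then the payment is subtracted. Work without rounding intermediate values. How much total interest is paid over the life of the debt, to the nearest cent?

$1,035.31

Monthly rate r = 11.9%/12 = 0.991667% = 0.00991667.
Payoff takes n = ⌈−ln(1 − rB₀/P)/ln(1+r)⌉ = ⌈27.542⌉ = 28 payments; the last is $158.74.
Total paid = 27·$292.00 + $158.74 = $8,042.74.
Total interest = total paid − principal = $8,042.74 − $7,007.43 = $1,035.31.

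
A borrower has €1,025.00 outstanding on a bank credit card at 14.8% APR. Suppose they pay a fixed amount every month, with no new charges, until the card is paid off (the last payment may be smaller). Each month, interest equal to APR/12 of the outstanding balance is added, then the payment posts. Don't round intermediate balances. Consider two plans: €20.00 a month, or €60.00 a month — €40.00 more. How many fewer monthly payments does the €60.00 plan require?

62 fewer payments

Monthly rate r = 14.8%/12 = 1.23333% = 0.0123333.
At €20.00/mo: n = ⌈−ln(1 − rB₀/P)/ln(1+r)⌉ = 82 payments (last €11.47); total interest = total paid − €1,025.00 = €606.47.
At €60.00/mo: 20 payments (last €18.20); total interest €133.20.
Payments saved = 82 − 20 = 62.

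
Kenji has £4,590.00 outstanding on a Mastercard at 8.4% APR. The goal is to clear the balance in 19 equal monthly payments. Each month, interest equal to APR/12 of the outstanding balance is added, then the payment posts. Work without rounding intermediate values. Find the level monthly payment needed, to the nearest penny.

Monthly rate r = 8.4%/12 = 0.7% = 0.007.
Level-payment amortization: P = B₀·r / (1 − (1+r)^(−n)) = 4590.00·0.007 / (1 − 1.007^(−19)).
Denominator 1 − (1+r)^(−19) = 0.124129177.
P = 32.13 / 0.124129177 ≈ 258.84.

£258.84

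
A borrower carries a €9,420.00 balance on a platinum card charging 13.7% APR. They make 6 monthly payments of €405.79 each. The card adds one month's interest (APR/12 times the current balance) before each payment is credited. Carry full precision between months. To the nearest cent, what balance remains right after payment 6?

Monthly rate r = 13.7%/12 = 1.14167% = 0.0114167.
Each month: B ← B·(1+r) − €405.79.
Month 1: interest €107.54; balance after payment €9,121.75.
Month 2: interest €104.14; balance after payment €8,820.11.
Month 3: interest €100.70; balance after payment €8,515.01.
Month 4: interest €97.21; balance after payment €8,206.43.
Month 5: interest €93.69; balance after payment €7,894.33.
Month 6: interest €90.13; balance after payment €7,578.67.

€7,578.67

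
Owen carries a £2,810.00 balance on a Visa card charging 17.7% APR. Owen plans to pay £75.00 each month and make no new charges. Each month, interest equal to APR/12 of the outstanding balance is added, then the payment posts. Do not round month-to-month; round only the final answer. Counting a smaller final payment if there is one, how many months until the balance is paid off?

Monthly rate r = 17.7%/12 = 1.475% = 0.01475.
Recurrence: B ← B·(1+r) − £75.00.
Month 1: interest £41.45; balance after payment £2,776.45.
Month 2: interest £40.95; balance after payment £2,742.40.
Closed form: n = −ln(1 − rB₀/P)/ln(1+r) = −ln(0.44737)/ln(1.01475) ≈ 54.935, so the balance reaches zero during payment 55.

55 months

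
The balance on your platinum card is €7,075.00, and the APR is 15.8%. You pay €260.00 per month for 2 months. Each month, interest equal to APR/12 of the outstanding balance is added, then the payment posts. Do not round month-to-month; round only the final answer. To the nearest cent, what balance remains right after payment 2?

€6,739.11

Monthly rate r = 15.8%/12 = 1.31667% = 0.0131667.
Each month: B ← B·(1+r) − €260.00.
Month 1: interest €93.15; balance after payment €6,908.15.
Month 2: interest €90.96; balance after payment €6,739.11.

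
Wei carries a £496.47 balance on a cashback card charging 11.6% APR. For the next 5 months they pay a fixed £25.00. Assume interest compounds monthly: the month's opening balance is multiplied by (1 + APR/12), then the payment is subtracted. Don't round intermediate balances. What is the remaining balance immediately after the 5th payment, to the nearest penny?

Monthly rate r = 11.6%/12 = 0.966667% = 0.00966667.
Each month: B ← B·(1+r) − £25.00.
Month 1: interest £4.80; balance after payment £476.27.
Month 2: interest £4.60; balance after payment £455.87.
Month 3: interest £4.41; balance after payment £435.28.
Month 4: interest £4.21; balance after payment £414.49.
Month 5: interest £4.01; balance after payment £393.49.

£393.49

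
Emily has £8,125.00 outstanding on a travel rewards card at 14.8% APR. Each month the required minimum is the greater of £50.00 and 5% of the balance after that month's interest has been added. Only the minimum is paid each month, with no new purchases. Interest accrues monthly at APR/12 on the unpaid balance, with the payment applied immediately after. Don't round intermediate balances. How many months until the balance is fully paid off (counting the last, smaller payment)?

77 months

Monthly rate r = 14.8%/12 = 1.23333% = 0.0123333.
While 5% of the post-interest balance exceeds £50.00, each month B ← (B·(1+r))·(1 − 0.05), i.e. B shrinks by the factor (1+r)·0.95 = 0.96172.
This holds for months 1–54. Entering month 55 the balance is £987.12; 5% of the post-interest balance is now below £50.00, so the flat £50.00 minimum applies from here.
From month 55 a fixed £50.00 at rate r clears £987.12 in 23 more payments. Total: 54 + 23 = 77 months.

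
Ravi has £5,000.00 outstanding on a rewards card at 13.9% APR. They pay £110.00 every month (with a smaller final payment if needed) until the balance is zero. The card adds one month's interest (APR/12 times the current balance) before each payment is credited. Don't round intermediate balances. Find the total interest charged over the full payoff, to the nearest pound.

£2,141

Monthly rate r = 13.9%/12 = 1.15833% = 0.0115833.
Payoff takes n = ⌈−ln(1 − rB₀/P)/ln(1+r)⌉ = ⌈64.917⌉ = 65 payments; the last is £100.94.
Total paid = 64·£110.00 + £100.94 = £7,140.94.
Total interest = total paid − principal = £7,140.94 − £5,000.00 = £2,140.94.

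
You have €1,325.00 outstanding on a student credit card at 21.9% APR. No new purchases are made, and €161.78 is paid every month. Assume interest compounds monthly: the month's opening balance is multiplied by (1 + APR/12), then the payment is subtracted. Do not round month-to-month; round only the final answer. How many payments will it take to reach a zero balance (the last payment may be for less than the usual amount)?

9 months

Monthly rate r = 21.9%/12 = 1.825% = 0.01825.
Recurrence: B ← B·(1+r) − €161.78.
Month 1: interest €24.18; balance after payment €1,187.40.
Month 2: interest €21.67; balance after payment €1,047.29.
Closed form: n = −ln(1 − rB₀/P)/ln(1+r) = −ln(0.85053)/ln(1.01825) ≈ 8.952, so the balance reaches zero during payment 9.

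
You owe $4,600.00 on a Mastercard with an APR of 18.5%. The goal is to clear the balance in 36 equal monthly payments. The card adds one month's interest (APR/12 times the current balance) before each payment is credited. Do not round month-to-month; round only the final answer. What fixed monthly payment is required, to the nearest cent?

$167.46

Monthly rate r = 18.5%/12 = 1.54167% = 0.0154167.
Level-payment amortization: P = B₀·r / (1 − (1+r)^(−n)) = 4600.00·0.0154167 / (1 − 1.01542^(−36)).
Denominator 1 − (1+r)^(−36) = 0.423491585.
P = 70.9167 / 0.423491585 ≈ 167.46.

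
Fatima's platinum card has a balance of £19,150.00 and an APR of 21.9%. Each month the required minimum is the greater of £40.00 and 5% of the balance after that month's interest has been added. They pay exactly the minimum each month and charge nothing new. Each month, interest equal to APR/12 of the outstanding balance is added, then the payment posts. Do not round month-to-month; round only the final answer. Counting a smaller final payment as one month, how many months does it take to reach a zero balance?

Monthly rate r = 21.9%/12 = 1.825% = 0.01825.
While 5% of the post-interest balance exceeds £40.00, each month B ← (B·(1+r))·(1 − 0.05), i.e. B shrinks by the factor (1+r)·0.95 = 0.96734.
This holds for months 1–97. Entering month 98 the balance is £764.25; 5% of the post-interest balance is now below £40.00, so the flat £40.00 minimum applies from here.
From month 98 a fixed £40.00 at rate r clears £764.25 in 24 more payments. Total: 97 + 24 = 121 months.

121 months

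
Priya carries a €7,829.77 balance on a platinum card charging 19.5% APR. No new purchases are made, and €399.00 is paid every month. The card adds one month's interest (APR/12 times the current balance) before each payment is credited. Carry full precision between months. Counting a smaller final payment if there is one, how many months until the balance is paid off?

Monthly rate r = 19.5%/12 = 1.625% = 0.01625.
Recurrence: B ← B·(1+r) − €399.00.
Month 1: interest €127.23; balance after payment €7,558.00.
Month 2: interest €122.82; balance after payment €7,281.82.
Closed form: n = −ln(1 − rB₀/P)/ln(1+r) = −ln(0.68112)/ln(1.01625) ≈ 23.823, so the balance reaches zero during payment 24.

24 months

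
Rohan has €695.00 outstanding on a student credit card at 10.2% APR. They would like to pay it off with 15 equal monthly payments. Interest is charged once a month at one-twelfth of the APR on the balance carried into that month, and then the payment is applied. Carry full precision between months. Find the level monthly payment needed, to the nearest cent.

€49.55

Monthly rate r = 10.2%/12 = 0.85% = 0.0085.
Level-payment amortization: P = B₀·r / (1 − (1+r)^(−n)) = 695.00·0.0085 / (1 − 1.0085^(−15)).
Denominator 1 − (1+r)^(−15) = 0.119232133.
P = 5.9075 / 0.119232133 ≈ 49.55.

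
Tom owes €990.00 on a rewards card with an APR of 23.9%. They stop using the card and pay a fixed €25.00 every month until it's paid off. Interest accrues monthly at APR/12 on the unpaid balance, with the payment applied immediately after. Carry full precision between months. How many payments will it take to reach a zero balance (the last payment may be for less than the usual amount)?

Monthly rate r = 23.9%/12 = 1.99167% = 0.0199167.
Recurrence: B ← B·(1+r) − €25.00.
Month 1: interest €19.72; balance after payment €984.72.
Month 2: interest €19.61; balance after payment €979.33.
Closed form: n = −ln(1 − rB₀/P)/ln(1+r) = −ln(0.2113)/ln(1.01992) ≈ 78.824, so the balance reaches zero during payment 79.

79 payments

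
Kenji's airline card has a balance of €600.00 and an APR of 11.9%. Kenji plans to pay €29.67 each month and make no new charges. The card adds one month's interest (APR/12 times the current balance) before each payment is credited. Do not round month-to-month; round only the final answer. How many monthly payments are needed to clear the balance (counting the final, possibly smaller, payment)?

Monthly rate r = 11.9%/12 = 0.991667% = 0.00991667.
Recurrence: B ← B·(1+r) − €29.67.
Month 1: interest €5.95; balance after payment €576.28.
Month 2: interest €5.71; balance after payment €552.32.
Closed form: n = −ln(1 − rB₀/P)/ln(1+r) = −ln(0.79946)/ln(1.00992) ≈ 22.682, so the balance reaches zero during payment 23.

23 payments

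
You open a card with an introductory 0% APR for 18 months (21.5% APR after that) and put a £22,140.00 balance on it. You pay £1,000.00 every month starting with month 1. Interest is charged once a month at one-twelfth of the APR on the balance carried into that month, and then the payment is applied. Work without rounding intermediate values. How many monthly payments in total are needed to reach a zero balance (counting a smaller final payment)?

Promo months 1–18 at r₀ = 0%/12 = 0; months 19+ at r₁ = 21.5%/12 = 0.0179167.
After month 18 (no interest yet): B = £22,140.00 − 18·£1,000.00 = £4,140.00.
Then at r₁ with £1,000.00/mo: n₂ = −ln(1 − r₁·B/P)/ln(1+r₁) ≈ 4.34 → 5 more payments.

23 payments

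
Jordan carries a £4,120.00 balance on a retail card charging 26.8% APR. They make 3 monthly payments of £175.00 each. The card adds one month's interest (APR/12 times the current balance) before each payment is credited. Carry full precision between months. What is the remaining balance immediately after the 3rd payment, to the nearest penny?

Monthly rate r = 26.8%/12 = 2.23333% = 0.0223333.
Each month: B ← B·(1+r) − £175.00.
Month 1: interest £92.01; balance after payment £4,037.01.
Month 2: interest £90.16; balance after payment £3,952.17.
Month 3: interest £88.27; balance after payment £3,865.44.

£3,865.44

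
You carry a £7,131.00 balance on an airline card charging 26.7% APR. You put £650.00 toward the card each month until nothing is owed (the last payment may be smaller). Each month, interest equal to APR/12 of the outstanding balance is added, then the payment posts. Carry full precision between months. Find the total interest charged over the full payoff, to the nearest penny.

£1,136.33

Monthly rate r = 26.7%/12 = 2.225% = 0.02225.
Payoff takes n = ⌈−ln(1 − rB₀/P)/ln(1+r)⌉ = ⌈12.717⌉ = 13 payments; the last is £467.33.
Total paid = 12·£650.00 + £467.33 = £8,267.33.
Total interest = total paid − principal = £8,267.33 − £7,131.00 = £1,136.33.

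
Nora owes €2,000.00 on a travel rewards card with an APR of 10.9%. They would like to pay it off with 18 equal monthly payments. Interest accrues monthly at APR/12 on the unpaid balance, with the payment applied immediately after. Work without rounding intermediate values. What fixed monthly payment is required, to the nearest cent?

Monthly rate r = 10.9%/12 = 0.908333% = 0.00908333.
Level-payment amortization: P = B₀·r / (1 − (1+r)^(−n)) = 2000.00·0.00908333 / (1 − 1.00908^(−18)).
Denominator 1 − (1+r)^(−18) = 0.150206503.
P = 18.1667 / 0.150206503 ≈ 120.94.

€120.94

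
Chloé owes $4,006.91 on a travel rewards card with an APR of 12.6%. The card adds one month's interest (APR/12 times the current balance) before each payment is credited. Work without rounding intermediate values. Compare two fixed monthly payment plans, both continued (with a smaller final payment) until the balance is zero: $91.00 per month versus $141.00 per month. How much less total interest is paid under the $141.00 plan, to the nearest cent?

Monthly rate r = 12.6%/12 = 1.05% = 0.0105.
At $91.00/mo: n = ⌈−ln(1 − rB₀/P)/ln(1+r)⌉ = 60 payments (last $37.15); total interest = total paid − $4,006.91 = $1,399.24.
At $141.00/mo: 34 payments (last $130.72); total interest $776.81.
Interest saved = $1,399.24 − $776.81 = $622.43.

$622.43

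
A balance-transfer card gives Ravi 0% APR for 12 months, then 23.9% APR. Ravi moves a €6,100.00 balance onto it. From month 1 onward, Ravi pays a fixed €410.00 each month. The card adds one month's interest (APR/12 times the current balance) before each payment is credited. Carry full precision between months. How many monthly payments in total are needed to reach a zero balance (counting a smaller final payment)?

Promo months 1–12 at r₀ = 0%/12 = 0; months 13+ at r₁ = 23.9%/12 = 0.0199167.
After month 12 (no interest yet): B = €6,100.00 − 12·€410.00 = €1,180.00.
Then at r₁ with €410.00/mo: n₂ = −ln(1 − r₁·B/P)/ln(1+r₁) ≈ 2.99 → 3 more payments.

15 payments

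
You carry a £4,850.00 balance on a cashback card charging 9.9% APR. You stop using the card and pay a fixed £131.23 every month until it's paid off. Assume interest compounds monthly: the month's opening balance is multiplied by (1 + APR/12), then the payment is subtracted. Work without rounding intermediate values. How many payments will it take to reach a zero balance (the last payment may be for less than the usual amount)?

Monthly rate r = 9.9%/12 = 0.825% = 0.00825.
Recurrence: B ← B·(1+r) − £131.23.
Month 1: interest £40.01; balance after payment £4,758.78.
Month 2: interest £39.26; balance after payment £4,666.81.
Closed form: n = −ln(1 − rB₀/P)/ln(1+r) = −ln(0.6951)/ln(1.00825) ≈ 44.267, so the balance reaches zero during payment 45.

45 payments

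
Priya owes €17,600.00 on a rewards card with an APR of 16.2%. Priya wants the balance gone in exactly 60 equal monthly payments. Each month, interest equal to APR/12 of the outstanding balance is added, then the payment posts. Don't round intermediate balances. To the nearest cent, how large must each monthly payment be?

€429.87

Monthly rate r = 16.2%/12 = 1.35% = 0.0135.
Level-payment amortization: P = B₀·r / (1 − (1+r)^(−n)) = 17600.00·0.0135 / (1 − 1.0135^(−60)).
Denominator 1 − (1+r)^(−60) = 0.5527248.
P = 237.6 / 0.5527248 ≈ 429.87.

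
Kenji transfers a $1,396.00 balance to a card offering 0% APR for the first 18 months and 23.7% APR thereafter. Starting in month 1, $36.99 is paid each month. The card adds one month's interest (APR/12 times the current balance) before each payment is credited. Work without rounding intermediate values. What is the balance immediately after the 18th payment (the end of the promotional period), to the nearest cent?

$730.18

Promo months 1–18 at r₀ = 0%/12 = 0; months 19+ at r₁ = 23.7%/12 = 0.01975.
After month 18 (no interest yet): B = $1,396.00 − 18·$36.99 = $730.18.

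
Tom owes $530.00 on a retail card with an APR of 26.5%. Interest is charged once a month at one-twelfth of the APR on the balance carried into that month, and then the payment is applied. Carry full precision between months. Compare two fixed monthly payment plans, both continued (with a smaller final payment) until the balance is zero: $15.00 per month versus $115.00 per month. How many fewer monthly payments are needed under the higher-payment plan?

Monthly rate r = 26.5%/12 = 2.20833% = 0.0220833.
At $15.00/mo: n = ⌈−ln(1 − rB₀/P)/ln(1+r)⌉ = 70 payments (last $5.68); total interest = total paid − $530.00 = $510.68.
At $115.00/mo: 5 payments (last $105.20); total interest $35.20.
Payments saved = 70 − 5 = 65.

65 fewer payments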